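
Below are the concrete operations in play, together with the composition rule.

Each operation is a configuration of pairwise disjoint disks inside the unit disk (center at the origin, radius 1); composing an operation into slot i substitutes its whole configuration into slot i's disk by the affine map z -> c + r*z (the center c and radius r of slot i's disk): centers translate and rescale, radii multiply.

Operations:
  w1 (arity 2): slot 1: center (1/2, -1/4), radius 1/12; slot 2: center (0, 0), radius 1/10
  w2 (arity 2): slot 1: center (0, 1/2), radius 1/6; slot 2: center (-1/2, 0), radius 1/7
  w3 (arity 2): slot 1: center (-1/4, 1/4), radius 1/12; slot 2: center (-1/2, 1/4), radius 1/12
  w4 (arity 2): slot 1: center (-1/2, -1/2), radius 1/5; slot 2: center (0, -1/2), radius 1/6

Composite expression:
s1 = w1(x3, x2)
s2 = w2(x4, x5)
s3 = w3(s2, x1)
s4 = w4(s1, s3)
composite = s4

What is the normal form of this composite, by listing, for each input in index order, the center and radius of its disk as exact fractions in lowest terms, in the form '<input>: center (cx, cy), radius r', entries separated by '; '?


x1: center (-1/12, -11/24), radius 1/72; x2: center (-1/2, -1/2), radius 1/50; x3: center (-2/5, -11/20), radius 1/60; x4: center (-1/24, -65/144), radius 1/432; x5: center (-7/144, -11/24), radius 1/504

Nesting under w4 composes maps z -> c + r*z down each x-path.
input x3: applying the 2 nested substitutions gives center (-2/5, -11/20), radius 1/60
input x2: applying the 2 nested substitutions gives center (-1/2, -1/2), radius 1/50
input x4: applying the 3 nested substitutions gives center (-1/24, -65/144), radius 1/432
input x5: applying the 3 nested substitutions gives center (-7/144, -11/24), radius 1/504
input x1: applying the 2 nested substitutions gives center (-1/12, -11/24), radius 1/72


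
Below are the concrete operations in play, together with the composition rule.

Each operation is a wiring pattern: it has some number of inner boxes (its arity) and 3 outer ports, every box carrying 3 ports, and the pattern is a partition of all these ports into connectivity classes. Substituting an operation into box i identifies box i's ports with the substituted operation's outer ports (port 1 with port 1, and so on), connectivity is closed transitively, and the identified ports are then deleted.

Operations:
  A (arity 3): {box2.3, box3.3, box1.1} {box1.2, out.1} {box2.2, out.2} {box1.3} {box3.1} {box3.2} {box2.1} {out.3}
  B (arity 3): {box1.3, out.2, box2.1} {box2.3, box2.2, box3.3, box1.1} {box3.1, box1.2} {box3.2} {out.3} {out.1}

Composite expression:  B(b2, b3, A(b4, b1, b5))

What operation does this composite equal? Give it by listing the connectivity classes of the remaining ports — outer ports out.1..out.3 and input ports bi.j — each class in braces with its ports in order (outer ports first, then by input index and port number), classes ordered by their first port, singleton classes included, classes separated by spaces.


{out.1} {out.2, b2.3, b3.1} {out.3} {b1.1} {b1.2} {b1.3, b4.1, b5.3} {b2.1, b3.2, b3.3} {b2.2, b4.2} {b4.3} {b5.1} {b5.2}


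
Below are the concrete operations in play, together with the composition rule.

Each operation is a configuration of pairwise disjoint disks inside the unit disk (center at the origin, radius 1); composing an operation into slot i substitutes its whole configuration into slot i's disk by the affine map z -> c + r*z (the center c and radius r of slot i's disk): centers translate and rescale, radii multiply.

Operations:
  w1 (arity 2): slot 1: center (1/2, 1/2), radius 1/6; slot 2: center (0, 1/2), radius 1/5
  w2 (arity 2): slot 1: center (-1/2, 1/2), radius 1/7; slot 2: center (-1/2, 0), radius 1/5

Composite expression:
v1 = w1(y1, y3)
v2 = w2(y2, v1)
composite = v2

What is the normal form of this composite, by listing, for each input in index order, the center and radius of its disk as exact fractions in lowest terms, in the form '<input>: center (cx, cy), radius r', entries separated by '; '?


y1: center (-2/5, 1/10), radius 1/30; y2: center (-1/2, 1/2), radius 1/7; y3: center (-1/2, 1/10), radius 1/25


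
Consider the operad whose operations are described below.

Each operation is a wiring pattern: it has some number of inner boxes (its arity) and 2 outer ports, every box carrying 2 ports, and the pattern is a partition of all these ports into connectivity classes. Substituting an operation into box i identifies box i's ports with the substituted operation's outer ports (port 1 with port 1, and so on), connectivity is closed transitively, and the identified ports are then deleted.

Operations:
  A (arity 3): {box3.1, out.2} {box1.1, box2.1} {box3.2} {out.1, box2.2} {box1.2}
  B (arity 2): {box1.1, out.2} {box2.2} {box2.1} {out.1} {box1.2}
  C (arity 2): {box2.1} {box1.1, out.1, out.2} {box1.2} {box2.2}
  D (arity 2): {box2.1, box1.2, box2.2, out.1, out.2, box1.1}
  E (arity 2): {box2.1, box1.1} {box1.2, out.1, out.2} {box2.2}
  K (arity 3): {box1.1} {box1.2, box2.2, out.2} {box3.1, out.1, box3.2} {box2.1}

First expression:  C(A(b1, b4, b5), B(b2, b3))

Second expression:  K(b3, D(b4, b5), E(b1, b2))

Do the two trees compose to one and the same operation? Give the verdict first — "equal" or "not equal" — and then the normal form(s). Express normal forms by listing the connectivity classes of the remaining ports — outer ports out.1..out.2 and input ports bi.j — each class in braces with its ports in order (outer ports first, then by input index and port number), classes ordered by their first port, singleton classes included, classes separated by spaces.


not equal; first: {out.1, out.2, b4.2} {b1.1, b4.1} {b1.2} {b2.1} {b2.2} {b3.1} {b3.2} {b5.1} {b5.2}; second: {out.1, b1.2} {out.2, b3.2, b4.1, b4.2, b5.1, b5.2} {b1.1, b2.1} {b2.2} {b3.1}

The first composite normalizes to {out.1, out.2, b4.2} {b1.1, b4.1} {b1.2} {b2.1} {b2.2} {b3.1} {b3.2} {b5.1} {b5.2}
The second composite normalizes to {out.1, b1.2} {out.2, b3.2, b4.1, b4.2, b5.1, b5.2} {b1.1, b2.1} {b2.2} {b3.1}
The normal forms differ: not equal.


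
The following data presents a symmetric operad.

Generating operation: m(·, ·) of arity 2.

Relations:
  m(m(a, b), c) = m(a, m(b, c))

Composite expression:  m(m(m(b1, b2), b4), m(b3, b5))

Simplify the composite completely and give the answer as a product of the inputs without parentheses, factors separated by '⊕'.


b1 ⊕ b2 ⊕ b4 ⊕ b3 ⊕ b5

Under associativity of m, the answer is the b's in reading order.
m(b1, b2) unparenthesizes to b1 ⊕ b2
m(m(b1, b2), b4) unparenthesizes to b1 ⊕ b2 ⊕ b4
m(b3, b5) unparenthesizes to b3 ⊕ b5
m(m(m(b1, b2), b4), m(b3, b5)) unparenthesizes to b1 ⊕ b2 ⊕ b4 ⊕ b3 ⊕ b5


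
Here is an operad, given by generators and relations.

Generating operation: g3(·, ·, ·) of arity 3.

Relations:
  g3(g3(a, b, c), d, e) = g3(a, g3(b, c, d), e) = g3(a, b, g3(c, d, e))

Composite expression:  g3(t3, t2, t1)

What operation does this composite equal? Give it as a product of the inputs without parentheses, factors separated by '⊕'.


t3 ⊕ t2 ⊕ t1

Under associativity of g3, the answer is the t's in reading order.
g3(t3, t2, t1) linearizes to t3 ⊕ t2 ⊕ t1


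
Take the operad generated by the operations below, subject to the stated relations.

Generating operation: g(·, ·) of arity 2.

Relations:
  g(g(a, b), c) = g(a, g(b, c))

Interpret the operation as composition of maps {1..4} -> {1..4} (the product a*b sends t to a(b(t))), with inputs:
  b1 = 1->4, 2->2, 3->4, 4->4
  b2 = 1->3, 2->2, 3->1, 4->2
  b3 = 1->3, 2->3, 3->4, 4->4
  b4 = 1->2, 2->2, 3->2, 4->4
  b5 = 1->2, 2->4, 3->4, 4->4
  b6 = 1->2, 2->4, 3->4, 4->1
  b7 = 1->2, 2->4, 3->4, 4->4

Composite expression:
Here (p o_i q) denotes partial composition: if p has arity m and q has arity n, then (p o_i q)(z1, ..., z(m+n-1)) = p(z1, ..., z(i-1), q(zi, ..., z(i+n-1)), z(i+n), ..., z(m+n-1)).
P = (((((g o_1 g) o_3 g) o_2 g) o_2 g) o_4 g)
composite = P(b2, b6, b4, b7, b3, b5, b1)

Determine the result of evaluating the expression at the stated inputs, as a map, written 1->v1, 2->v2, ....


g(b6, b4) = 1->4, 2->4, 3->4, 4->1
g(b7, b3) = 1->4, 2->4, 3->4, 4->4
g(g(b6, b4), g(b7, b3)) = 1->1, 2->1, 3->1, 4->1
g(b2, g(g(b6, b4), g(b7, b3))) = 1->3, 2->3, 3->3, 4->3
g(b5, b1) = 1->4, 2->4, 3->4, 4->4
g(g(b2, g(g(b6, b4), g(b7, b3))), g(b5, b1)) = 1->3, 2->3, 3->3, 4->3

1->3, 2->3, 3->3, 4->3


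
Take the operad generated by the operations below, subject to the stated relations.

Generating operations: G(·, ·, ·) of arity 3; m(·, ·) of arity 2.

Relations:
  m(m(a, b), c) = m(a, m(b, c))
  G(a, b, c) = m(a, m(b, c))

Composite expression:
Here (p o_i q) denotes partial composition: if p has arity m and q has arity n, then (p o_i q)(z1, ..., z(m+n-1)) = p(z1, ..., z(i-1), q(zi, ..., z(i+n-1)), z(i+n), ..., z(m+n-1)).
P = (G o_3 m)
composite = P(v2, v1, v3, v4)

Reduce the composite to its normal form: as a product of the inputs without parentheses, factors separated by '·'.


v2 · v1 · v3 · v4

The G-tree's shape is irrelevant; the v-reading-order decides.
m(v3, v4) linearizes to v3 · v4
G(v2, v1, m(v3, v4)) linearizes to v2 · v1 · v3 · v4


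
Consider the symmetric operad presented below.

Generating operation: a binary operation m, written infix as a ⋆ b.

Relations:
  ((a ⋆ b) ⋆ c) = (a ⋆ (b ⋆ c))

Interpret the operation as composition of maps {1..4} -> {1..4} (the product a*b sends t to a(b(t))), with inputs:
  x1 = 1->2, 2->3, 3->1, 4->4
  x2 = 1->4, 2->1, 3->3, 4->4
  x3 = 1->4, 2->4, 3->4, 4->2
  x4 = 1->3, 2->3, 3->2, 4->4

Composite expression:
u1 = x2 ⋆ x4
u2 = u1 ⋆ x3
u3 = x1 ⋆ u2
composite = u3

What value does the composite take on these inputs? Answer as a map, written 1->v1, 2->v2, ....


1->4, 2->4, 3->4, 4->1

(x2 ⋆ x4) = 1->3, 2->3, 3->1, 4->4
((x2 ⋆ x4) ⋆ x3) = 1->4, 2->4, 3->4, 4->3
(x1 ⋆ ((x2 ⋆ x4) ⋆ x3)) = 1->4, 2->4, 3->4, 4->1


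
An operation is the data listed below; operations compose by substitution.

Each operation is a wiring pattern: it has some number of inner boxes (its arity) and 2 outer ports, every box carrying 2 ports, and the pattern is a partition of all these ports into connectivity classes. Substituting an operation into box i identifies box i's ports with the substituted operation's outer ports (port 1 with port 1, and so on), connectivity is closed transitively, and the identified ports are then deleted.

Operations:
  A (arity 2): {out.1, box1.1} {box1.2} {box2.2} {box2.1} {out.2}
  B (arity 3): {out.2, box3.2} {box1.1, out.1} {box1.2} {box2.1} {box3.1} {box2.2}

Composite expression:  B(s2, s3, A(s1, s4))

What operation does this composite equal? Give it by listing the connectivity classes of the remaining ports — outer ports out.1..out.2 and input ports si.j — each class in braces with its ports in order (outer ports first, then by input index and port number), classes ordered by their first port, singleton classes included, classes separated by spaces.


{out.1, s2.1} {out.2} {s1.1} {s1.2} {s2.2} {s3.1} {s3.2} {s4.1} {s4.2}

Treat the ports identified at B as solder joints: merge, then drop.
composing A on (s1, s4), with out.j its own outer ports: {out.1, s1.1} {out.2} {s1.2} {s4.1} {s4.2}
composing B on (s2, s3, s1, s4), with out.j its own outer ports: {out.1, s2.1} {out.2} {s1.1} {s1.2} {s2.2} {s3.1} {s3.2} {s4.1} {s4.2}


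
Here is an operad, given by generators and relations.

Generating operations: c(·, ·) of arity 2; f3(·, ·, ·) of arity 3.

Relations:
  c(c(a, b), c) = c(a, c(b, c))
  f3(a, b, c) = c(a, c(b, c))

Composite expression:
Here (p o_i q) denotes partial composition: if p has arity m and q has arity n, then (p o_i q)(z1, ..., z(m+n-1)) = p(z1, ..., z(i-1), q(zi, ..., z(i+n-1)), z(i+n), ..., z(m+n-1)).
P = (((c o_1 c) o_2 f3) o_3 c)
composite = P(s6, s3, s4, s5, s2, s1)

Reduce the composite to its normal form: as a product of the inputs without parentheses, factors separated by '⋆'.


s6 ⋆ s3 ⋆ s4 ⋆ s5 ⋆ s2 ⋆ s1


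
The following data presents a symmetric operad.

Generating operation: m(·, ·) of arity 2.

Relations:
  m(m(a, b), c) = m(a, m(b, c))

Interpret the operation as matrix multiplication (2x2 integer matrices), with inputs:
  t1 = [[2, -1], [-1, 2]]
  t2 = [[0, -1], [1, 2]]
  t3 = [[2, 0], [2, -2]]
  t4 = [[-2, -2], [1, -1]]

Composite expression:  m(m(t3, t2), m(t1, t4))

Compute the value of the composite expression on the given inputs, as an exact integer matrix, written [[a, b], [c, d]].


[[-8, 0], [-14, 6]]


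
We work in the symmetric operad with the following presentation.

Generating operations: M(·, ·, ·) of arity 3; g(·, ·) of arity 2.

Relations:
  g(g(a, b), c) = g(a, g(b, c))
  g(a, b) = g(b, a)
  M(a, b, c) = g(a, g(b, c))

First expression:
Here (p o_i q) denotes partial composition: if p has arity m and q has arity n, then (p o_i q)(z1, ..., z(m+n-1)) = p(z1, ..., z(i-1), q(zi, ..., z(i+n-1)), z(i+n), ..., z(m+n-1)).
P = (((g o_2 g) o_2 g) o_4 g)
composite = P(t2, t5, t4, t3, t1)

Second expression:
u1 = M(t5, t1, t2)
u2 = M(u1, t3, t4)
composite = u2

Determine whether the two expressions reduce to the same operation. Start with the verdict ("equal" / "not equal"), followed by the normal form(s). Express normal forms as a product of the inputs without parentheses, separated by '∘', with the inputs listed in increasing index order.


equal: each reduces to t1 ∘ t2 ∘ t3 ∘ t4 ∘ t5

The first expression, normalized: t1 ∘ t2 ∘ t3 ∘ t4 ∘ t5
The second expression, normalized: t1 ∘ t2 ∘ t3 ∘ t4 ∘ t5
One common form — equal.


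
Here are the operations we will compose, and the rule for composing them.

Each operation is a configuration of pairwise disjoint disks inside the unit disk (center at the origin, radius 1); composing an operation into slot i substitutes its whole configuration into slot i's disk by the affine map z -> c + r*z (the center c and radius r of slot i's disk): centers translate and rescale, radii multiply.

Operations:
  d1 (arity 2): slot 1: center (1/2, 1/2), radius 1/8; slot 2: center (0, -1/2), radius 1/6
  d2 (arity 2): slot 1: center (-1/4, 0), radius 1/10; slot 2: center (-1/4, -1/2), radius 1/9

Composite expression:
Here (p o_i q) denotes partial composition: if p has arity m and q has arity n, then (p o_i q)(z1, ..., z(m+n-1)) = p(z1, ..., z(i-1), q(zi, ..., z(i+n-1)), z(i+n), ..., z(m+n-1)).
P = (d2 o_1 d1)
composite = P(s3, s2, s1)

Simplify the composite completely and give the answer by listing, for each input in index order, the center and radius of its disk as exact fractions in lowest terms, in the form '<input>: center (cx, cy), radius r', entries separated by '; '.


s1: center (-1/4, -1/2), radius 1/9; s2: center (-1/4, -1/20), radius 1/60; s3: center (-1/5, 1/20), radius 1/80

Each s-disk chains the slot maps above it in d2; radii multiply.
input s3: applying the 2 nested substitutions gives center (-1/5, 1/20), radius 1/80
input s2: applying the 2 nested substitutions gives center (-1/4, -1/20), radius 1/60
input s1: applying the 1 nested substitution gives center (-1/4, -1/2), radius 1/9


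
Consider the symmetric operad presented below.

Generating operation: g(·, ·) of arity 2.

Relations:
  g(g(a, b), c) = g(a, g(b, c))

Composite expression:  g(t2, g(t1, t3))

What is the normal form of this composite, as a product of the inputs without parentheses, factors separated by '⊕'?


t2 ⊕ t1 ⊕ t3

The g-tree's shape is irrelevant; the t-reading-order decides.
g(t1, t3) collapses to t1 ⊕ t3
g(t2, g(t1, t3)) collapses to t2 ⊕ t1 ⊕ t3


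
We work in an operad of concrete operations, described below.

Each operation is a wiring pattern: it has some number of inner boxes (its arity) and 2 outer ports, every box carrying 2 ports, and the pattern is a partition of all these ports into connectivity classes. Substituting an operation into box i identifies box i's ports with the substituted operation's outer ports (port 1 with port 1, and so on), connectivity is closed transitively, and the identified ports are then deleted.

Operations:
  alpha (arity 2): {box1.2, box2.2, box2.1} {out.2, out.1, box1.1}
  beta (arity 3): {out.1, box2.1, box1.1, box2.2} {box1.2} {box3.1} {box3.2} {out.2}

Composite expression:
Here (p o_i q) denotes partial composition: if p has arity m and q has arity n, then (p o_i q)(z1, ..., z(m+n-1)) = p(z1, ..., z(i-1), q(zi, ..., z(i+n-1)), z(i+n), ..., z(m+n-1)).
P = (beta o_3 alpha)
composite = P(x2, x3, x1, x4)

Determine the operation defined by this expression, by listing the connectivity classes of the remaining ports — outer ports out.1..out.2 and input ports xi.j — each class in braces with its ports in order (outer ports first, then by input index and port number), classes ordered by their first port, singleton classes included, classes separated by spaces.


{out.1, x2.1, x3.1, x3.2} {out.2} {x1.1} {x1.2, x4.1, x4.2} {x2.2}

After gluing at beta, chains via deleted ports link the x-ports.
stage alpha: inputs (x1, x4), connectivity {out.1, out.2, x1.1} {x1.2, x4.1, x4.2}, out.j its boundary
stage beta: inputs (x2, x3, x1, x4), connectivity {out.1, x2.1, x3.1, x3.2} {out.2} {x1.1} {x1.2, x4.1, x4.2} {x2.2}, out.j its boundary


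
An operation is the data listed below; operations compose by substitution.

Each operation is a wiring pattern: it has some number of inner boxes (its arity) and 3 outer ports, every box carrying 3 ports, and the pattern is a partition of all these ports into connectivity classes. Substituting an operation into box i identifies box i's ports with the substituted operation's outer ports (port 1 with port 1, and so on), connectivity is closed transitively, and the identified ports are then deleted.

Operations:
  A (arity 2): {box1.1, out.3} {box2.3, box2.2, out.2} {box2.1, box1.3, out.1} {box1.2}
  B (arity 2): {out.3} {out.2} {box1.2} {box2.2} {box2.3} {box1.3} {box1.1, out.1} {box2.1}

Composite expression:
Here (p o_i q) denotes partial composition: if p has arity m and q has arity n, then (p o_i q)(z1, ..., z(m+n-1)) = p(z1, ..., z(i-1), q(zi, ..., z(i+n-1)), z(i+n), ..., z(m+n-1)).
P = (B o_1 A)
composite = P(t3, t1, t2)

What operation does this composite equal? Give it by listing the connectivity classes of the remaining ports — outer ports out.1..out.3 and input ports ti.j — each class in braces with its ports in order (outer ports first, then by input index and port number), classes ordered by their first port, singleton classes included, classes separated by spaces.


Reachability decides: close wires over B-identified ports.
A over (t3, t1) gives {out.1, t1.1, t3.3} {out.2, t1.2, t1.3} {out.3, t3.1} {t3.2}, out.j being that stage's outer ports
B over (t3, t1, t2) gives {out.1, t1.1, t3.3} {out.2} {out.3} {t1.2, t1.3} {t2.1} {t2.2} {t2.3} {t3.1} {t3.2}, out.j being that stage's outer ports

{out.1, t1.1, t3.3} {out.2} {out.3} {t1.2, t1.3} {t2.1} {t2.2} {t2.3} {t3.1} {t3.2}


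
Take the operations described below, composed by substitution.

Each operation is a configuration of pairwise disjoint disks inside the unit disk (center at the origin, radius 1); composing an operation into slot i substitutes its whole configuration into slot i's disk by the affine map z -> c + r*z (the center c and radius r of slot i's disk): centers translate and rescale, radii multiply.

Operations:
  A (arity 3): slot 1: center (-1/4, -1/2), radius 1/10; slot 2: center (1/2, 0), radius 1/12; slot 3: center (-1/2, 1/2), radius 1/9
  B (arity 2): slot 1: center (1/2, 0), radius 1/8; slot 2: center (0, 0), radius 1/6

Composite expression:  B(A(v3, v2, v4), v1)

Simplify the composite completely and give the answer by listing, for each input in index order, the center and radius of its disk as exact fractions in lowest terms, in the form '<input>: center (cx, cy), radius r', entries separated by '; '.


v1: center (0, 0), radius 1/6; v2: center (9/16, 0), radius 1/96; v3: center (15/32, -1/16), radius 1/80; v4: center (7/16, 1/16), radius 1/72

Affine substitution under B: radii multiply and v-centers shift.
tracing v3 down its 2-map path: center (15/32, -1/16), radius 1/80
tracing v2 down its 2-map path: center (9/16, 0), radius 1/96
tracing v4 down its 2-map path: center (7/16, 1/16), radius 1/72
tracing v1 down its 1-map path: center (0, 0), radius 1/6


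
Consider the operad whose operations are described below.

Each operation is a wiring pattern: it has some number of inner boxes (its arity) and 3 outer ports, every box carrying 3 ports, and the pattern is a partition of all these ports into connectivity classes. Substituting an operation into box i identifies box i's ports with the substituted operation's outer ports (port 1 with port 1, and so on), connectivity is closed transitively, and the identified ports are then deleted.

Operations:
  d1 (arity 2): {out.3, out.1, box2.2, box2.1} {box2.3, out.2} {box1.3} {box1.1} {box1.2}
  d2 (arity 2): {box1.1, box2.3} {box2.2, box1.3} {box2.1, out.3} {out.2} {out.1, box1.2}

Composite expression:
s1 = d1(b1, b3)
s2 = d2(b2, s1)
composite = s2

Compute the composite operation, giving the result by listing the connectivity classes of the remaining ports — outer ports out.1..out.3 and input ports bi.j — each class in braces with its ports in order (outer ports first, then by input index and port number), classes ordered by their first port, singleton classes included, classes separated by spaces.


Substituting into d2 glues patterns; closure does the rest.
after d1, the pattern on (b1, b3) reads {out.1, out.3, b3.1, b3.2} {out.2, b3.3} {b1.1} {b1.2} {b1.3} (out.j = its outer ports)
after d2, the pattern on (b2, b1, b3) reads {out.1, b2.2} {out.2} {out.3, b2.1, b3.1, b3.2} {b1.1} {b1.2} {b1.3} {b2.3, b3.3} (out.j = its outer ports)

{out.1, b2.2} {out.2} {out.3, b2.1, b3.1, b3.2} {b1.1} {b1.2} {b1.3} {b2.3, b3.3}


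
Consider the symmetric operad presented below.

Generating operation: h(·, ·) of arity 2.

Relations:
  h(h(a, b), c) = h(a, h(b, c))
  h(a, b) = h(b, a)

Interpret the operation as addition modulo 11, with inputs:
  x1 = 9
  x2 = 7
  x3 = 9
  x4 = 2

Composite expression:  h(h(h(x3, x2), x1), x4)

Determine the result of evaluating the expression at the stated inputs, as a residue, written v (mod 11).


h(x3, x2) = 5
h(h(x3, x2), x1) = 3
h(h(h(x3, x2), x1), x4) = 5

5 (mod 11)


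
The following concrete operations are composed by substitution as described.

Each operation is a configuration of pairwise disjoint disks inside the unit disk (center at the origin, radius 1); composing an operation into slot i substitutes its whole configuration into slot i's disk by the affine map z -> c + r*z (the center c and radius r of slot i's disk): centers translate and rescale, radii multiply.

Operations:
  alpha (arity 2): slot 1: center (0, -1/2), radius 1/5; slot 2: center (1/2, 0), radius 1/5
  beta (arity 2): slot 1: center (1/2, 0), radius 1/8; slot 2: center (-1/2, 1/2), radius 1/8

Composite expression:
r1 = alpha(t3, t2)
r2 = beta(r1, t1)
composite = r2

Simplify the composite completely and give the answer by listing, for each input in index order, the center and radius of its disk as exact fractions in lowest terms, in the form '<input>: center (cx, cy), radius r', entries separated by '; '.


t1: center (-1/2, 1/2), radius 1/8; t2: center (9/16, 0), radius 1/40; t3: center (1/2, -1/16), radius 1/40

Nesting under beta composes maps z -> c + r*z down each t-path.
input t3: applying the 2 nested substitutions gives center (1/2, -1/16), radius 1/40
input t2: applying the 2 nested substitutions gives center (9/16, 0), radius 1/40
input t1: applying the 1 nested substitution gives center (-1/2, 1/2), radius 1/8


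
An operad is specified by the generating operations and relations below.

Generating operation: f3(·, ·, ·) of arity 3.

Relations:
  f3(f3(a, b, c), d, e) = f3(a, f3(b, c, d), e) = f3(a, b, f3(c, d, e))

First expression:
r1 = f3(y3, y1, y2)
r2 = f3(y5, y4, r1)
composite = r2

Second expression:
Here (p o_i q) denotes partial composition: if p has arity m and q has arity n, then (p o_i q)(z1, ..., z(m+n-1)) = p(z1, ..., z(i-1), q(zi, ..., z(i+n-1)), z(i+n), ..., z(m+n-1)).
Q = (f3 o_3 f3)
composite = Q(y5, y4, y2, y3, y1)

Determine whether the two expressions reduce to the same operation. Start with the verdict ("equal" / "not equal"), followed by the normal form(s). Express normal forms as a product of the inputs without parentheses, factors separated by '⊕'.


not equal; first: y5 ⊕ y4 ⊕ y3 ⊕ y1 ⊕ y2; second: y5 ⊕ y4 ⊕ y2 ⊕ y3 ⊕ y1


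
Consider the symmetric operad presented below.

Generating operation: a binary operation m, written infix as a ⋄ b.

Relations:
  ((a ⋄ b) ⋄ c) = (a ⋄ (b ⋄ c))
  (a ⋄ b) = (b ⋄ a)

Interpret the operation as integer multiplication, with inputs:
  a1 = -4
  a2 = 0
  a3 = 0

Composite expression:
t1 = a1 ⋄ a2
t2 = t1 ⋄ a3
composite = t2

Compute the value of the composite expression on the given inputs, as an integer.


0

(a1 ⋄ a2) = 0
((a1 ⋄ a2) ⋄ a3) = 0


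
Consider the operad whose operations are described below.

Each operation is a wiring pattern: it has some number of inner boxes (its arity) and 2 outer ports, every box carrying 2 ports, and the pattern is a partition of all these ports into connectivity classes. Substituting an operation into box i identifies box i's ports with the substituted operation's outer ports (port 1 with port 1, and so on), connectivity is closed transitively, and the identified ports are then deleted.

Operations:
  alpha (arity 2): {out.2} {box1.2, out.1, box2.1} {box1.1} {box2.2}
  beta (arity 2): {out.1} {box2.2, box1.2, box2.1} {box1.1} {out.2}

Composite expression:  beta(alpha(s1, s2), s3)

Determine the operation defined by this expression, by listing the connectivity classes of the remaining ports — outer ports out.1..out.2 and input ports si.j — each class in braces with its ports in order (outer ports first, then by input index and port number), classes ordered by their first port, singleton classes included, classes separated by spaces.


Reachability decides: close wires over beta-identified ports.
composing alpha on (s1, s2), with out.j its own outer ports: {out.1, s1.2, s2.1} {out.2} {s1.1} {s2.2}
composing beta on (s1, s2, s3), with out.j its own outer ports: {out.1} {out.2} {s1.1} {s1.2, s2.1} {s2.2} {s3.1, s3.2}

{out.1} {out.2} {s1.1} {s1.2, s2.1} {s2.2} {s3.1, s3.2}


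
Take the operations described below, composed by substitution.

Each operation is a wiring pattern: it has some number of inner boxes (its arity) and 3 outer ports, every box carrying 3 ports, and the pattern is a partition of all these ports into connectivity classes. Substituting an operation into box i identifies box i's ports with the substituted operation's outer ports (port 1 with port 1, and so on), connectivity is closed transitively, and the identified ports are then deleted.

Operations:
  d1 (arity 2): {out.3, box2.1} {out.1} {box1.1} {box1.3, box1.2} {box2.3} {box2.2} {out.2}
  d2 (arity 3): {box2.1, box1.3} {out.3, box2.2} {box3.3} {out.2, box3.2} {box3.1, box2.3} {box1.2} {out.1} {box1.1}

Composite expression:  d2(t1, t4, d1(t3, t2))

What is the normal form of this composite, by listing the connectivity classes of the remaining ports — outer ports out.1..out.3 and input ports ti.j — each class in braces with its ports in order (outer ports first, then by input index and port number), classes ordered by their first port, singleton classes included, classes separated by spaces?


Connectivity passes through glued d2-boundaries; trace each wire chain.
composing d1 on (t3, t2), with out.j its own outer ports: {out.1} {out.2} {out.3, t2.1} {t2.2} {t2.3} {t3.1} {t3.2, t3.3}
composing d2 on (t1, t4, t3, t2), with out.j its own outer ports: {out.1} {out.2} {out.3, t4.2} {t1.1} {t1.2} {t1.3, t4.1} {t2.1} {t2.2} {t2.3} {t3.1} {t3.2, t3.3} {t4.3}

{out.1} {out.2} {out.3, t4.2} {t1.1} {t1.2} {t1.3, t4.1} {t2.1} {t2.2} {t2.3} {t3.1} {t3.2, t3.3} {t4.3}


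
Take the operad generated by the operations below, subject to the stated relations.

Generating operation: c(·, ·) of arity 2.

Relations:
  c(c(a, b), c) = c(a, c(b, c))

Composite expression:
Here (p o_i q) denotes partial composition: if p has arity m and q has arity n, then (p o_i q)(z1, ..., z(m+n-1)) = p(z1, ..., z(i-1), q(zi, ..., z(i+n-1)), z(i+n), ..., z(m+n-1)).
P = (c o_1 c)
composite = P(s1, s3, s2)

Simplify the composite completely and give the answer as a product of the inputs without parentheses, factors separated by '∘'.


The c-tree's shape is irrelevant; the s-reading-order decides.
c(s1, s3) unparenthesizes to s1 ∘ s3
c(c(s1, s3), s2) unparenthesizes to s1 ∘ s3 ∘ s2

s1 ∘ s3 ∘ s2


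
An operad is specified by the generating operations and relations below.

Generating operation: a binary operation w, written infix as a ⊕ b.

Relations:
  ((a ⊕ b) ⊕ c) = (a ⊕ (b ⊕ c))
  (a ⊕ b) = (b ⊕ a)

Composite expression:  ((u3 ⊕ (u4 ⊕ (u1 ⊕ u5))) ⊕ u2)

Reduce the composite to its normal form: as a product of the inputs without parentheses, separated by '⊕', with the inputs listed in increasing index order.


u1 ⊕ u2 ⊕ u3 ⊕ u4 ⊕ u5

Both nesting and order wash out for w; what remains is which u's occur.
(u1 ⊕ u5) collapses to u1 ⊕ u5
(u4 ⊕ (u1 ⊕ u5)) collapses to u4 ⊕ u1 ⊕ u5
(u3 ⊕ (u4 ⊕ (u1 ⊕ u5))) collapses to u3 ⊕ u4 ⊕ u1 ⊕ u5
((u3 ⊕ (u4 ⊕ (u1 ⊕ u5))) ⊕ u2) collapses to u3 ⊕ u4 ⊕ u1 ⊕ u5 ⊕ u2
putting the inputs in ascending order: u1 ⊕ u2 ⊕ u3 ⊕ u4 ⊕ u5


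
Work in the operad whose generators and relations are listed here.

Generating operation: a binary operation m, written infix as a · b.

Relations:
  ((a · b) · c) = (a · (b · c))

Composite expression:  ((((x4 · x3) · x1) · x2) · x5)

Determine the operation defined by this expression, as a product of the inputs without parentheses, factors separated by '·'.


All parenthesizations of m agree; list the x-inputs left to right.
(x4 · x3) flattens to x4 · x3
((x4 · x3) · x1) flattens to x4 · x3 · x1
(((x4 · x3) · x1) · x2) flattens to x4 · x3 · x1 · x2
((((x4 · x3) · x1) · x2) · x5) flattens to x4 · x3 · x1 · x2 · x5

x4 · x3 · x1 · x2 · x5


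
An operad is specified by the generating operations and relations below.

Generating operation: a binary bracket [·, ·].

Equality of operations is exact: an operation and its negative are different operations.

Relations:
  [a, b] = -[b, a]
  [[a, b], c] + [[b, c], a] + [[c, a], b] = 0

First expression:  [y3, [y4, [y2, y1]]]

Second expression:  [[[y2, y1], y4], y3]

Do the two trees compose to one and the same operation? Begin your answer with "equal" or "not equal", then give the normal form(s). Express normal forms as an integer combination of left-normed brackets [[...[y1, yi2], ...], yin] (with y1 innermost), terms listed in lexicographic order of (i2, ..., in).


The first expression reduces to -[[[y1, y2], y4], y3]
The second expression reduces to -[[[y1, y2], y4], y3]
One common form — equal.

equal: each reduces to -[[[y1, y2], y4], y3]


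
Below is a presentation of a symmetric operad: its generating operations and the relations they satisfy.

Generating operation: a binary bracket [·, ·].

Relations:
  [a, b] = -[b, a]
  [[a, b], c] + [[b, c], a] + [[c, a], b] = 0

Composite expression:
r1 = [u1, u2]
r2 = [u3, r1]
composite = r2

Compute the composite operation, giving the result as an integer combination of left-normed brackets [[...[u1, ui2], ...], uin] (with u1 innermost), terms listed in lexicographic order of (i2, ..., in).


-[[u1, u2], u3]


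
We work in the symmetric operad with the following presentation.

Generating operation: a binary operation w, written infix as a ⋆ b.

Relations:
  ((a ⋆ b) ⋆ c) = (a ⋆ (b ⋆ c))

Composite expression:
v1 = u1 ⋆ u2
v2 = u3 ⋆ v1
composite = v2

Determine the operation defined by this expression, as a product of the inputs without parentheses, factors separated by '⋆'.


Associativity of w dissolves the nesting; only the u-input order survives.
(u1 ⋆ u2) flattens to u1 ⋆ u2
(u3 ⋆ (u1 ⋆ u2)) flattens to u3 ⋆ u1 ⋆ u2

u3 ⋆ u1 ⋆ u2


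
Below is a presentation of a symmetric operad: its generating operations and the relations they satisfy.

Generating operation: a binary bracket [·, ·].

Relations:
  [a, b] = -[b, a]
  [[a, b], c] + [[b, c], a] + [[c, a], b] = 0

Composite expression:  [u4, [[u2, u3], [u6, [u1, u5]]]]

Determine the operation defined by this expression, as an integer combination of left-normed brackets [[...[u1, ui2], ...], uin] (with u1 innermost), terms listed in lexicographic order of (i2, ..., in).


-[[[[[u1, u5], u6], u2], u3], u4] + [[[[[u1, u5], u6], u3], u2], u4]


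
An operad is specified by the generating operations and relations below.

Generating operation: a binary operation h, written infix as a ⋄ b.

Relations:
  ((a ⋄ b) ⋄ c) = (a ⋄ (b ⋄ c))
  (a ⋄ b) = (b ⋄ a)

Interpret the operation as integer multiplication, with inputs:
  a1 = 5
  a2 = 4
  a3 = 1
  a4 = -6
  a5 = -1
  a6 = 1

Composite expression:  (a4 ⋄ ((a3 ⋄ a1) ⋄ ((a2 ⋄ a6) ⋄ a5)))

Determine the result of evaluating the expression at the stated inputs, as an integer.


120

(a3 ⋄ a1) = 5
(a2 ⋄ a6) = 4
((a2 ⋄ a6) ⋄ a5) = -4
((a3 ⋄ a1) ⋄ ((a2 ⋄ a6) ⋄ a5)) = -20
(a4 ⋄ ((a3 ⋄ a1) ⋄ ((a2 ⋄ a6) ⋄ a5))) = 120


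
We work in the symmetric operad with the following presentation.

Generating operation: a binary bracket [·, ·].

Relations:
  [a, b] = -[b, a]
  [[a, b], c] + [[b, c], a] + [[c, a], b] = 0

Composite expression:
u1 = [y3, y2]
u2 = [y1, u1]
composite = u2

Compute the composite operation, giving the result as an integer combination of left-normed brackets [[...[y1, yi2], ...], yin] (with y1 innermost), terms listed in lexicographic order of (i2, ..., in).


A multilinear Lie element is pinned by y1-initial words (y1 innermost).
Composite bracket: [y1, [y3, y2]]
Full expansion: 4 signed words from ab - ba (2^2 = 4).
Collect the words opening with y1:
  y1y2y3 appears with sign -1, giving the term -[[y1, y2], y3]
  y1y3y2 appears with sign +1, giving the term +[[y1, y3], y2]

-[[y1, y2], y3] + [[y1, y3], y2]


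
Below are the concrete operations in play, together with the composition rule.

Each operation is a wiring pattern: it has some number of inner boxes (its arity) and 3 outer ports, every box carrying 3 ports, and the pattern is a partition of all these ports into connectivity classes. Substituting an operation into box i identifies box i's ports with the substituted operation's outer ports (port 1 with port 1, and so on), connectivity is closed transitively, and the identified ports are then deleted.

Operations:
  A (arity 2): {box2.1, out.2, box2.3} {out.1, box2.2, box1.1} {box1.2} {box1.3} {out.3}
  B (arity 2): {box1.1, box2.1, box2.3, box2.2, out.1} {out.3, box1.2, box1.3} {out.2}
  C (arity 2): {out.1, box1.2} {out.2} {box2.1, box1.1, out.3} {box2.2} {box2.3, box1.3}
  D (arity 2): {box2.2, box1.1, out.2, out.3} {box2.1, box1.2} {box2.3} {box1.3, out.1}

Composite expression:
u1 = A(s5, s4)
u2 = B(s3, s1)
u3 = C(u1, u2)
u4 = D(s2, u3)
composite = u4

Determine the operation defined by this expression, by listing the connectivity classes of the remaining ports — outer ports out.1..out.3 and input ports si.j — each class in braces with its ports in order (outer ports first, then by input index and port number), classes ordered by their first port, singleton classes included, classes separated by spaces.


{out.1, s2.3} {out.2, out.3, s2.1} {s1.1, s1.2, s1.3, s3.1, s4.2, s5.1} {s2.2, s4.1, s4.3} {s3.2, s3.3} {s5.2} {s5.3}

Two ports join when wires chain via D-identified ports.
A over (s5, s4) gives {out.1, s4.2, s5.1} {out.2, s4.1, s4.3} {out.3} {s5.2} {s5.3}, out.j being that stage's outer ports
B over (s3, s1) gives {out.1, s1.1, s1.2, s1.3, s3.1} {out.2} {out.3, s3.2, s3.3}, out.j being that stage's outer ports
C over (s5, s4, s3, s1) gives {out.1, s4.1, s4.3} {out.2} {out.3, s1.1, s1.2, s1.3, s3.1, s4.2, s5.1} {s3.2, s3.3} {s5.2} {s5.3}, out.j being that stage's outer ports
D over (s2, s5, s4, s3, s1) gives {out.1, s2.3} {out.2, out.3, s2.1} {s1.1, s1.2, s1.3, s3.1, s4.2, s5.1} {s2.2, s4.1, s4.3} {s3.2, s3.3} {s5.2} {s5.3}, out.j being that stage's outer ports


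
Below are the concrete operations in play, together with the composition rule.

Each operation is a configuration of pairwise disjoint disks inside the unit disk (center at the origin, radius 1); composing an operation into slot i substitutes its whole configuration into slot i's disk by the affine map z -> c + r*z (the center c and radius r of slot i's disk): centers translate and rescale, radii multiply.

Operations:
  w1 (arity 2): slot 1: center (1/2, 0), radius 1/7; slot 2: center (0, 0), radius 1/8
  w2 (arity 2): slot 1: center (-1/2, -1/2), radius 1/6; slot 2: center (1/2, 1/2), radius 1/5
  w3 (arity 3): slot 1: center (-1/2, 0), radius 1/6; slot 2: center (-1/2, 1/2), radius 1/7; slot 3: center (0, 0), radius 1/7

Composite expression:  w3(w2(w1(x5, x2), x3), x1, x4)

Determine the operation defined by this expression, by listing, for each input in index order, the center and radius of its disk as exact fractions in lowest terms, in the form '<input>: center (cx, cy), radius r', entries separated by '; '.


x1: center (-1/2, 1/2), radius 1/7; x2: center (-7/12, -1/12), radius 1/288; x3: center (-5/12, 1/12), radius 1/30; x4: center (0, 0), radius 1/7; x5: center (-41/72, -1/12), radius 1/252

Only the slot chain above each x matters under w3; compose those maps.
x5: after 3 affine steps, its disk has center (-41/72, -1/12), radius 1/252
x2: after 3 affine steps, its disk has center (-7/12, -1/12), radius 1/288
x3: after 2 affine steps, its disk has center (-5/12, 1/12), radius 1/30
x1: after 1 affine step, its disk has center (-1/2, 1/2), radius 1/7
x4: after 1 affine step, its disk has center (0, 0), radius 1/7


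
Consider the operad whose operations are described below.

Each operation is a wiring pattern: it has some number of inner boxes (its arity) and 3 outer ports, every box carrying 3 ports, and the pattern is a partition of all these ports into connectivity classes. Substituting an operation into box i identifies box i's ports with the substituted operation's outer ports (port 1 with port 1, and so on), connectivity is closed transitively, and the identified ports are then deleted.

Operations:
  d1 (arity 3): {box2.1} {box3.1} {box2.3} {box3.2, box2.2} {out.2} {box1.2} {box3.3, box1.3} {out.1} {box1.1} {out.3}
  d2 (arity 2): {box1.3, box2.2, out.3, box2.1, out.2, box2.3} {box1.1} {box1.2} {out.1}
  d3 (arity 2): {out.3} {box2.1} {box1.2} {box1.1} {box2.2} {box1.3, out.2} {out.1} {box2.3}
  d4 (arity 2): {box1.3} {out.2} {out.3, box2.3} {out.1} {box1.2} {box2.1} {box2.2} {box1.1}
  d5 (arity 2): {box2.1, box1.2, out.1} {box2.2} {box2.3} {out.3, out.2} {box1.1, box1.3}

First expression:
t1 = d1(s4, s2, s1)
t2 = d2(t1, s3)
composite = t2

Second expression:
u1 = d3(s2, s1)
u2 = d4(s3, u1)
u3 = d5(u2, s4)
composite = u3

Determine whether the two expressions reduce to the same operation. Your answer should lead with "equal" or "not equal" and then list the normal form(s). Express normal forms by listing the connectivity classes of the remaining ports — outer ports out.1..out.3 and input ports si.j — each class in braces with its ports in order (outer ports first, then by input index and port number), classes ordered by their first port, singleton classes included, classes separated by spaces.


not equal: they reduce to {out.1} {out.2, out.3, s3.1, s3.2, s3.3} {s1.1} {s1.2, s2.2} {s1.3, s4.3} {s2.1} {s2.3} {s4.1} {s4.2} and {out.1, s4.1} {out.2, out.3} {s1.1} {s1.2} {s1.3} {s2.1} {s2.2} {s2.3} {s3.1} {s3.2} {s3.3} {s4.2} {s4.3}

In normal form, the first expression is {out.1} {out.2, out.3, s3.1, s3.2, s3.3} {s1.1} {s1.2, s2.2} {s1.3, s4.3} {s2.1} {s2.3} {s4.1} {s4.2}
In normal form, the second expression is {out.1, s4.1} {out.2, out.3} {s1.1} {s1.2} {s1.3} {s2.1} {s2.2} {s2.3} {s3.1} {s3.2} {s3.3} {s4.2} {s4.3}
No match — not equal.


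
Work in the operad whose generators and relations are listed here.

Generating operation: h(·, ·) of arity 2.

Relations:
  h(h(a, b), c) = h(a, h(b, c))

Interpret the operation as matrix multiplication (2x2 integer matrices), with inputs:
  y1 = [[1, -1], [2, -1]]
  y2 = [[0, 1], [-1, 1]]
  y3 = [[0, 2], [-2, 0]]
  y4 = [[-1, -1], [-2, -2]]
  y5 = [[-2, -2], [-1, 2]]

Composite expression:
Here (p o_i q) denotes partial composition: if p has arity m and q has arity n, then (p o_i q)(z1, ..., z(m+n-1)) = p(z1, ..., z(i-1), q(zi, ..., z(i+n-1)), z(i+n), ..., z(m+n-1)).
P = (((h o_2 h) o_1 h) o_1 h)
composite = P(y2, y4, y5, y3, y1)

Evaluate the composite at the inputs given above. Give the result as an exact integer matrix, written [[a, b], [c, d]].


[[24, -12], [12, -6]]

h(y2, y4) = [[-2, -2], [-1, -1]]
h(h(y2, y4), y5) = [[6, 0], [3, 0]]
h(y3, y1) = [[4, -2], [-2, 2]]
h(h(h(y2, y4), y5), h(y3, y1)) = [[24, -12], [12, -6]]
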